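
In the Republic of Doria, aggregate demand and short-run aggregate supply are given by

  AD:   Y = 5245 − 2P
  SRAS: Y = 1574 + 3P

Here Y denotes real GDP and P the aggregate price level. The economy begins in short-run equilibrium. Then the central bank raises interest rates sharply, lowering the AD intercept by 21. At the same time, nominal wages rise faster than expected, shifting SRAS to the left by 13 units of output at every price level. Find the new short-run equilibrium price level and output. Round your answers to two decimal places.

After both shocks: AD is Y = 5224 − 2P and SRAS is Y = 1561 + 3P.
Setting them equal: 3663 = 5P, so P = 732.60.
Substituting into AD, Y = 3758.80.

P = 732.60, Y = 3758.80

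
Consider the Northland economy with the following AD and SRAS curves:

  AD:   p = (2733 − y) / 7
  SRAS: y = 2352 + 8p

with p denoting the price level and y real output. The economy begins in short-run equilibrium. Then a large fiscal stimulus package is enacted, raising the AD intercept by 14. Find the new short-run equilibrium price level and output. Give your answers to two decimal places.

p = 26.33, y = 2562.67

This is a positive demand shock: AD shifts right.
New AD: y = 2747 − 7p.
Set AD = SRAS: 2747 − 7p = 2352 + 8p, so 395 = 15p and p = 26.33.
Substituting into AD, y = 2562.67.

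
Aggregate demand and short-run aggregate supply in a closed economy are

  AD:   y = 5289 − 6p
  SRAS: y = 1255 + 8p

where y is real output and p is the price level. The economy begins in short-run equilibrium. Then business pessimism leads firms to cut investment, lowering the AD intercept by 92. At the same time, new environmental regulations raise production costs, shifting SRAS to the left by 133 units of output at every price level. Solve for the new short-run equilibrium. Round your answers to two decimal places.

p = 291.07, y = 3450.57

After both shocks: AD is y = 5197 − 6p and SRAS is y = 1122 + 8p.
Setting them equal: 4075 = 14p, so p = 291.07.
Substituting into AD, y = 3450.57.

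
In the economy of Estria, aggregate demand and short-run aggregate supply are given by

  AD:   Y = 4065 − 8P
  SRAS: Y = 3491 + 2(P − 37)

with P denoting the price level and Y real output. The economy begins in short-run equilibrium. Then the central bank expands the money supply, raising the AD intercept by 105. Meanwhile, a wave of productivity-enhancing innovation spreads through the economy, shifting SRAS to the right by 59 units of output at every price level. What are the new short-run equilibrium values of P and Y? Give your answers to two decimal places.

P = 69.40, Y = 3614.80

After both shocks: AD is Y = 4170 − 8P and SRAS is Y = 3476 + 2P.
Setting them equal: 694 = 10P, so P = 69.40.
Substituting into AD, Y = 3614.80.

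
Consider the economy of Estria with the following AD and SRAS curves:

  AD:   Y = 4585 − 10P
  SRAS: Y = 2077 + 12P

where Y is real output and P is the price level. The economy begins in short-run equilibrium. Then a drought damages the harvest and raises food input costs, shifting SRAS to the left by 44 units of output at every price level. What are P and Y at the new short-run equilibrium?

This is a negative supply shock: SRAS shifts left.
New SRAS: Y = 2033 + 12P.
Set AD = SRAS: 4585 − 10P = 2033 + 12P, so 2552 = 22P and P = 116.
Y = 4585 − 10·116 = 3425.

P = 116, Y = 3425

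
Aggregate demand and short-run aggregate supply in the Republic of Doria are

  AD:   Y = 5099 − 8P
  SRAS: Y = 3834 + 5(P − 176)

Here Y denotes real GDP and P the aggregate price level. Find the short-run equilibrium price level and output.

P = 165, Y = 3779

Write SRAS as Y = 3834 + 5P − 880 = 2954 + 5P.
Set AD = SRAS: 5099 − 8P = 2954 + 5P, so 2145 = 13P and P = 165.
Then Y = 5099 − 8·165 = 3779.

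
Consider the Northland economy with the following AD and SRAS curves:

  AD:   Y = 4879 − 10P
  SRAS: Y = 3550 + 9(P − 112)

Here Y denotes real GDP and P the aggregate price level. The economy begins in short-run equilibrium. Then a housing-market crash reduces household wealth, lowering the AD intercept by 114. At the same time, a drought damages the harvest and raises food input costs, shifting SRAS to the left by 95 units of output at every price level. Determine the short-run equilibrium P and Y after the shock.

After both shocks: AD is Y = 4765 − 10P and SRAS is Y = 2447 + 9P.
Setting them equal: 2318 = 19P, so P = 122.
Y = 4765 − 10·122 = 3545.

P = 122, Y = 3545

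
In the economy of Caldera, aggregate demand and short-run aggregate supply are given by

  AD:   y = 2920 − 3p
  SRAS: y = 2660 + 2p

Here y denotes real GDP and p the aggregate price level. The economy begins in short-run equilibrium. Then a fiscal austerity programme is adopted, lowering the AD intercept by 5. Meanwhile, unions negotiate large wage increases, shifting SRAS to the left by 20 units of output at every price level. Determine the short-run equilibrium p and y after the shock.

p = 55, y = 2750

After both shocks: AD is y = 2915 − 3p and SRAS is y = 2640 + 2p.
Setting them equal: 275 = 5p, so p = 55.
y = 2915 − 3·55 = 2750.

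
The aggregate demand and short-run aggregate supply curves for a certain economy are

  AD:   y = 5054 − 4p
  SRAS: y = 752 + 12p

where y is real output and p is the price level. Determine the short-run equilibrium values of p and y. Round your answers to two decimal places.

p = 268.88, y = 3978.50

Set AD = SRAS: 5054 − 4p = 752 + 12p, so 4302 = 16p and p = 268.88.
Substituting into AD, y = 5054 − 4p = 3978.50.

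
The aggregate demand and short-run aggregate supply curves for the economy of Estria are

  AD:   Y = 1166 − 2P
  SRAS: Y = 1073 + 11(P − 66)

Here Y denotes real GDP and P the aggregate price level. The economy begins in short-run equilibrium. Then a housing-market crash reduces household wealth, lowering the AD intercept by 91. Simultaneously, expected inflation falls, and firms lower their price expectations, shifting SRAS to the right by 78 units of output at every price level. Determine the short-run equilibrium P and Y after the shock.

P = 50, Y = 975

After both shocks: AD is Y = 1075 − 2P and SRAS is Y = 425 + 11P.
Setting them equal: 650 = 13P, so P = 50.
Y = 1075 − 2·50 = 975.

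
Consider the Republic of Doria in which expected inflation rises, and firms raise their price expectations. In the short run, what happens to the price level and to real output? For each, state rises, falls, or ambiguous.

This is an adverse supply shock: SRAS shifts left.
Moving along the downward-sloping AD curve, P rises and Y falls.

Price level: rises; output: falls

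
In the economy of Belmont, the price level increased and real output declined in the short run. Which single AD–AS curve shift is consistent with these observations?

SRAS shifted left

P rose and Y fell. An AD shift moves P and Y in the same direction; an SRAS shift moves them in opposite directions.
Here P and Y moved in opposite directions, so the SRAS curve shifted.
Since Y fell, SRAS shifted left.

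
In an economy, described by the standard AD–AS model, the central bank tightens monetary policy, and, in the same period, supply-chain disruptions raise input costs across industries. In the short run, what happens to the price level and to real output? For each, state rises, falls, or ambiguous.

The first event is a negative demand shock: AD shifts left, which by itself pushes P down and Y down.
The second is an adverse supply shock: SRAS shifts left, which by itself pushes P up and Y down.
The two shocks push P in opposite directions, so the effect on P is ambiguous. Both shocks push Y down, so Y falls.

Price level: ambiguous; output: falls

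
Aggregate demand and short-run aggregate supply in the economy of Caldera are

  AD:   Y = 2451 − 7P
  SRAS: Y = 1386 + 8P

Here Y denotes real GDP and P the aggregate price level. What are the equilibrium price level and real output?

P = 71, Y = 1954

Set AD = SRAS: 2451 − 7P = 1386 + 8P, so 1065 = 15P and P = 71.
Then Y = 2451 − 7·71 = 1954.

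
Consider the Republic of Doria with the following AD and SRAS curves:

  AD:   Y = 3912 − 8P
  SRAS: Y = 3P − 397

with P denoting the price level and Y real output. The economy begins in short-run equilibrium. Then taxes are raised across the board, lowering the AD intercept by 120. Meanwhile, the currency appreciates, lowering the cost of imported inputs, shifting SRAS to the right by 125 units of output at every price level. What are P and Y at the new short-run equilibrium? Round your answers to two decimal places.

P = 369.45, Y = 836.36

After both shocks: AD is Y = 3792 − 8P and SRAS is Y = 3P − 272.
Setting them equal: 4064 = 11P, so P = 369.45.
Substituting into AD, Y = 836.36.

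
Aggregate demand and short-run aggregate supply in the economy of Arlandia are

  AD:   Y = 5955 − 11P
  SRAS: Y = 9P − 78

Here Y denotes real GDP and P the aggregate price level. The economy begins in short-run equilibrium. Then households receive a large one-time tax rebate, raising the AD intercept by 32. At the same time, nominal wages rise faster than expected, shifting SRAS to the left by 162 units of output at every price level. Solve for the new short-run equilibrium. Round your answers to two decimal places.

After both shocks: AD is Y = 5987 − 11P and SRAS is Y = 9P − 240.
Setting them equal: 6227 = 20P, so P = 311.35.
Substituting into AD, Y = 2562.15.

P = 311.35, Y = 2562.15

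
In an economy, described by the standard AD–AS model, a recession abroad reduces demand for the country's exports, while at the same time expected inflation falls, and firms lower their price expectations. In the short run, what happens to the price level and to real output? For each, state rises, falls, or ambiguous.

Price level: falls; output: ambiguous

The first event is a negative demand shock: AD shifts left, which by itself pushes P down and Y down.
The second is a favourable supply shock: SRAS shifts right, which by itself pushes P down and Y up.
Both shocks push P down, so P falls. The two shocks push Y in opposite directions, so the effect on Y is ambiguous.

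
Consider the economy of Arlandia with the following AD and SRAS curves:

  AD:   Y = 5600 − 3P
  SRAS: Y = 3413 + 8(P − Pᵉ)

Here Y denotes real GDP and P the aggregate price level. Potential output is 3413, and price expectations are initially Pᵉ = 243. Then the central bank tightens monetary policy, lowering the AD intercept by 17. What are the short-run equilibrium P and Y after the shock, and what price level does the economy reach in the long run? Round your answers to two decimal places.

AD shifts left: new AD is Y = 5583 − 3P. With Pᵉ = 243, SRAS is Y = 1469 + 8P.
Short run: 5583 − 3P = 1469 + 8P gives 4114 = 11P, so P = 374.00 and Y = 5583 − 3P = 4461.00.
Y = 4461.00 is above potential 3413; expectations adjust and SRAS shifts left until Y = 3413.
Long run: on the new AD curve, 3413 = 5583 − 3P gives P = 723.33.

Short run: P = 374.00, Y = 4461.00. Long run: P = 723.33.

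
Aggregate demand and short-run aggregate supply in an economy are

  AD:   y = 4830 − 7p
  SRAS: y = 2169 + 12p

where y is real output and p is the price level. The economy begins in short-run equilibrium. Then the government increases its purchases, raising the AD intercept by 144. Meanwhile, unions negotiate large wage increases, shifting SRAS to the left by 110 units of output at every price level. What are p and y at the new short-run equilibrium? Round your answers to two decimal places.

After both shocks: AD is y = 4974 − 7p and SRAS is y = 2059 + 12p.
Setting them equal: 2915 = 19p, so p = 153.42.
Substituting into AD, y = 3900.05.

p = 153.42, y = 3900.05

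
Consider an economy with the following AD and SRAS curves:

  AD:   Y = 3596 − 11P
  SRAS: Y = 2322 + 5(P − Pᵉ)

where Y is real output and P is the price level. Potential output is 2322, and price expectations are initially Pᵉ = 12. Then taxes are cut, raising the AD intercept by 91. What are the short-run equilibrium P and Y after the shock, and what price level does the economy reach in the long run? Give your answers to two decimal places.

Short run: P = 89.06, Y = 2707.31. Long run: P = 124.09.

AD shifts right: new AD is Y = 3687 − 11P. With Pᵉ = 12, SRAS is Y = 2262 + 5P.
Short run: 3687 − 11P = 2262 + 5P gives 1425 = 16P, so P = 89.06 and Y = 3687 − 11P = 2707.31.
Y = 2707.31 is above potential 2322; expectations adjust and SRAS shifts left until Y = 2322.
Long run: on the new AD curve, 2322 = 3687 − 11P gives P = 124.09.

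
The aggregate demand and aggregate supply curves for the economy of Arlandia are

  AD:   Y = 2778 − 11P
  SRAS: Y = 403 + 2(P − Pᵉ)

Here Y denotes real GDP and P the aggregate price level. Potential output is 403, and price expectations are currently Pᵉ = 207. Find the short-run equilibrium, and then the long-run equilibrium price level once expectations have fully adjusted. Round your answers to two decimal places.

Short run: P = 214.54, Y = 418.08. Long run: P = 215.91.

Short run: with Pᵉ = 207, SRAS is Y = 2P − 11. Setting AD = SRAS gives 2789 = 13P, so P = 214.54 and Y = 2778 − 11P = 418.08.
Output 418.08 is above potential 403, so over time expected prices rise and SRAS shifts left until Y returns to 403.
Long run: Y = 403 on the AD curve gives 403 = 2778 − 11P, so P = 215.91.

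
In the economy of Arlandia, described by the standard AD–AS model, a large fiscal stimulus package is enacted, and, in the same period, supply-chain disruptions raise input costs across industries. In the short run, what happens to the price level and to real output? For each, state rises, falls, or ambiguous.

The first event is a positive demand shock: AD shifts right, which by itself pushes P up and Y up.
The second is an adverse supply shock: SRAS shifts left, which by itself pushes P up and Y down.
Both shocks push P up, so P rises. The two shocks push Y in opposite directions, so the effect on Y is ambiguous.

Price level: rises; output: ambiguous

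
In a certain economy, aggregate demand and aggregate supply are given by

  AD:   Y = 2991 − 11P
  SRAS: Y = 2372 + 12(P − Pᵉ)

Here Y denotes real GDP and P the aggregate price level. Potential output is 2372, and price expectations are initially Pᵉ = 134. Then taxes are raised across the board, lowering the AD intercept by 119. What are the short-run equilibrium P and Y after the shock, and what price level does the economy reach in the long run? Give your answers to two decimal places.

AD shifts left: new AD is Y = 2872 − 11P. With Pᵉ = 134, SRAS is Y = 764 + 12P.
Short run: 2872 − 11P = 764 + 12P gives 2108 = 23P, so P = 91.65 and Y = 2872 − 11P = 1863.83.
Y = 1863.83 is below potential 2372; expectations adjust and SRAS shifts right until Y = 2372.
Long run: on the new AD curve, 2372 = 2872 − 11P gives P = 45.45.

Short run: P = 91.65, Y = 1863.83. Long run: P = 45.45.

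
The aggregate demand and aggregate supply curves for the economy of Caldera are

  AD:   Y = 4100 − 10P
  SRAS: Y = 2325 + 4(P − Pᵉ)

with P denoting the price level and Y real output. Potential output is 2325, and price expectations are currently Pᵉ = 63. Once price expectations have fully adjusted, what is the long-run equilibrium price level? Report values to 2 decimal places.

Long-run P = 177.50

Short run: with Pᵉ = 63, SRAS is Y = 2073 + 4P. Setting AD = SRAS gives 2027 = 14P, so P = 144.79 and Y = 4100 − 10P = 2652.14.
Output 2652.14 is above potential 2325, so over time expected prices rise and SRAS shifts left until Y returns to 2325.
Long run: Y = 2325 on the AD curve gives 2325 = 4100 − 10P, so P = 177.50.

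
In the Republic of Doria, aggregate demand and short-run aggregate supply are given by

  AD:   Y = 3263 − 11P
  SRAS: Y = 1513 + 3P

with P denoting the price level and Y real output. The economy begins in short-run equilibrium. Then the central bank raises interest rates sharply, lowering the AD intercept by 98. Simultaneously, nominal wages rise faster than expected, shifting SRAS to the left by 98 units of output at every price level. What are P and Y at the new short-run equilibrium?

After both shocks: AD is Y = 3165 − 11P and SRAS is Y = 1415 + 3P.
Setting them equal: 1750 = 14P, so P = 125.
Y = 3165 − 11·125 = 1790.

P = 125, Y = 1790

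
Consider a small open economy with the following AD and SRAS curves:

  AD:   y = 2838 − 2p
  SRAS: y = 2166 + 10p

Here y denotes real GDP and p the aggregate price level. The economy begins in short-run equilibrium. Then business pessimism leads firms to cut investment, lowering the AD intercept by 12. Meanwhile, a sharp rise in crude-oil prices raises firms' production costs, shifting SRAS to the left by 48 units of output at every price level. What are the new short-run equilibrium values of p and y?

p = 59, y = 2708

After both shocks: AD is y = 2826 − 2p and SRAS is y = 2118 + 10p.
Setting them equal: 708 = 12p, so p = 59.
y = 2826 − 2·59 = 2708.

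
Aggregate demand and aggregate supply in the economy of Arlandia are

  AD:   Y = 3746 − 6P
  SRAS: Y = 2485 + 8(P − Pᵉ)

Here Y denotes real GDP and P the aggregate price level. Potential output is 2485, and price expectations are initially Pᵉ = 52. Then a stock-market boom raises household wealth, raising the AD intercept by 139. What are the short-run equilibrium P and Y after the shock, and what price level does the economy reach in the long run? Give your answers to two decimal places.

AD shifts right: new AD is Y = 3885 − 6P. With Pᵉ = 52, SRAS is Y = 2069 + 8P.
Short run: 3885 − 6P = 2069 + 8P gives 1816 = 14P, so P = 129.71 and Y = 3885 − 6P = 3106.71.
Y = 3106.71 is above potential 2485; expectations adjust and SRAS shifts left until Y = 2485.
Long run: on the new AD curve, 2485 = 3885 − 6P gives P = 233.33.

Short run: P = 129.71, Y = 3106.71. Long run: P = 233.33.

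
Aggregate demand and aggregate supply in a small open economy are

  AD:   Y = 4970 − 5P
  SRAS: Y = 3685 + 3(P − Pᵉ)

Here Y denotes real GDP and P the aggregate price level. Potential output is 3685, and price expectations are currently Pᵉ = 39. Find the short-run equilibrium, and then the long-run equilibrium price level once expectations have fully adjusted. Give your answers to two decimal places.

Short run: P = 175.25, Y = 4093.75. Long run: P = 257.00.

Short run: with Pᵉ = 39, SRAS is Y = 3568 + 3P. Setting AD = SRAS gives 1402 = 8P, so P = 175.25 and Y = 4970 − 5P = 4093.75.
Output 4093.75 is above potential 3685, so over time expected prices rise and SRAS shifts left until Y returns to 3685.
Long run: Y = 3685 on the AD curve gives 3685 = 4970 − 5P, so P = 257.00.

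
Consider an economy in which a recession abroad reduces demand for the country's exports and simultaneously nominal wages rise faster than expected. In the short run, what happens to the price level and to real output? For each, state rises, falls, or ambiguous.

Price level: ambiguous; output: falls

The first event is a negative demand shock: AD shifts left, which by itself pushes P down and Y down.
The second is an adverse supply shock: SRAS shifts left, which by itself pushes P up and Y down.
The two shocks push P in opposite directions, so the effect on P is ambiguous. Both shocks push Y down, so Y falls.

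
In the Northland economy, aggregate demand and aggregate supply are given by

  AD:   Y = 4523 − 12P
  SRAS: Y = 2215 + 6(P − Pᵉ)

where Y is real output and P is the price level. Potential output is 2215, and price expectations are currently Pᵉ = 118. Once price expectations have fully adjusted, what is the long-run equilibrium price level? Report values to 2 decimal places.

Short run: with Pᵉ = 118, SRAS is Y = 1507 + 6P. Setting AD = SRAS gives 3016 = 18P, so P = 167.56 and Y = 4523 − 12P = 2512.33.
Output 2512.33 is above potential 2215, so over time expected prices rise and SRAS shifts left until Y returns to 2215.
Long run: Y = 2215 on the AD curve gives 2215 = 4523 − 12P, so P = 192.33.

Long-run P = 192.33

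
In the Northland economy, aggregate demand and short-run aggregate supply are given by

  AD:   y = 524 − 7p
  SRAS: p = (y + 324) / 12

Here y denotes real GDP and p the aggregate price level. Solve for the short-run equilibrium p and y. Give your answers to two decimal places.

Rearrange SRAS to y = 12p − 324.
Set AD = SRAS: 524 − 7p = 12p − 324, so 848 = 19p and p = 44.63.
Substituting into AD, y = 524 − 7p = 211.58.

p = 44.63, y = 211.58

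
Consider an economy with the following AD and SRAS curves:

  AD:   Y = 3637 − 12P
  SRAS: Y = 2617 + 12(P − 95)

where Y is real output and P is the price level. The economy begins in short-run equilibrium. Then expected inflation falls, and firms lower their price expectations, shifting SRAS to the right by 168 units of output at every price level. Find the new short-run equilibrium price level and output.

P = 83, Y = 2641

This is a positive supply shock: SRAS shifts right.
New SRAS: Y = 1645 + 12P.
Set AD = SRAS: 3637 − 12P = 1645 + 12P, so 1992 = 24P and P = 83.
Y = 3637 − 12·83 = 2641.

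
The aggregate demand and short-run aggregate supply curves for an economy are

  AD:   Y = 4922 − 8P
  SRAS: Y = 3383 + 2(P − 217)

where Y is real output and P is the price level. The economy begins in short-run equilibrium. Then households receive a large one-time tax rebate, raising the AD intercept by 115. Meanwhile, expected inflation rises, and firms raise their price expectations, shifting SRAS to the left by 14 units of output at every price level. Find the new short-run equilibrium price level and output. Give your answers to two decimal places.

After both shocks: AD is Y = 5037 − 8P and SRAS is Y = 2935 + 2P.
Setting them equal: 2102 = 10P, so P = 210.20.
Substituting into AD, Y = 3355.40.

P = 210.20, Y = 3355.40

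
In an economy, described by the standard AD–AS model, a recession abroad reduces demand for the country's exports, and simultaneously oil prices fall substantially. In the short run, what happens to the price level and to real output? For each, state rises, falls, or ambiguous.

The first event is a negative demand shock: AD shifts left, which by itself pushes P down and Y down.
The second is a favourable supply shock: SRAS shifts right, which by itself pushes P down and Y up.
Both shocks push P down, so P falls. The two shocks push Y in opposite directions, so the effect on Y is ambiguous.

Price level: falls; output: ambiguous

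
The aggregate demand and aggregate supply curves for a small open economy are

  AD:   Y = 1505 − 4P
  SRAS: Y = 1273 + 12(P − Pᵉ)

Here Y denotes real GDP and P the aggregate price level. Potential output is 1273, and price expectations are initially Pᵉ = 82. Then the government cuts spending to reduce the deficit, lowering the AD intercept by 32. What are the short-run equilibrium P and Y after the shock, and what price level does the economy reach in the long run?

AD shifts left: new AD is Y = 1473 − 4P. With Pᵉ = 82, SRAS is Y = 289 + 12P.
Short run: 1473 − 4P = 289 + 12P gives 1184 = 16P, so P = 74 and Y = 1473 − 4·74 = 1177.
Y = 1177 is below potential 1273; expectations adjust and SRAS shifts right until Y = 1273.
Long run: on the new AD curve, 1273 = 1473 − 4P gives P = 50.

Short run: P = 74, Y = 1177. Long run: P = 50.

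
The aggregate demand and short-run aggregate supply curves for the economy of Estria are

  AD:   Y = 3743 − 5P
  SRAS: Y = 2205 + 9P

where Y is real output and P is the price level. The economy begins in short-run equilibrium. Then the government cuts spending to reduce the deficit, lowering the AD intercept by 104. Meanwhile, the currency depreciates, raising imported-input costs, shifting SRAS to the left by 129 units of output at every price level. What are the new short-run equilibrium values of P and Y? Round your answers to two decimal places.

P = 111.64, Y = 3080.79

After both shocks: AD is Y = 3639 − 5P and SRAS is Y = 2076 + 9P.
Setting them equal: 1563 = 14P, so P = 111.64.
Substituting into AD, Y = 3080.79.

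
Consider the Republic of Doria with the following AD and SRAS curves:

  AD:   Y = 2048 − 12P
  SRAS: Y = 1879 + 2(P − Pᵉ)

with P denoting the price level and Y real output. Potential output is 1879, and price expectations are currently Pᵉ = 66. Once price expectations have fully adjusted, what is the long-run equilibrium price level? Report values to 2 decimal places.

Long-run P = 14.08

Short run: with Pᵉ = 66, SRAS is Y = 1747 + 2P. Setting AD = SRAS gives 301 = 14P, so P = 21.50 and Y = 2048 − 12P = 1790.00.
Output 1790.00 is below potential 1879, so over time expected prices fall and SRAS shifts right until Y returns to 1879.
Long run: Y = 1879 on the AD curve gives 1879 = 2048 − 12P, so P = 14.08.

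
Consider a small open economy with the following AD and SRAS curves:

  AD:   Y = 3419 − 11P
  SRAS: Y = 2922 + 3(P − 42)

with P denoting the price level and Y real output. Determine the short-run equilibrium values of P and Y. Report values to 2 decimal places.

P = 44.50, Y = 2929.50

Write SRAS as Y = 2922 + 3P − 126 = 2796 + 3P.
Set AD = SRAS: 3419 − 11P = 2796 + 3P, so 623 = 14P and P = 44.50.
Substituting into AD, Y = 3419 − 11P = 2929.50.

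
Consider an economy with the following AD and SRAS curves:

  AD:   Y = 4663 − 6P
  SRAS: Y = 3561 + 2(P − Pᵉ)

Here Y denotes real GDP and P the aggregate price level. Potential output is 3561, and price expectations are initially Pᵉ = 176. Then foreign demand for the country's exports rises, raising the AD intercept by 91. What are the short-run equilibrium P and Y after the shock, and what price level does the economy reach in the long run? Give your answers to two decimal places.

AD shifts right: new AD is Y = 4754 − 6P. With Pᵉ = 176, SRAS is Y = 3209 + 2P.
Short run: 4754 − 6P = 3209 + 2P gives 1545 = 8P, so P = 193.13 and Y = 4754 − 6P = 3595.25.
Y = 3595.25 is above potential 3561; expectations adjust and SRAS shifts left until Y = 3561.
Long run: on the new AD curve, 3561 = 4754 − 6P gives P = 198.83.

Short run: P = 193.13, Y = 3595.25. Long run: P = 198.83.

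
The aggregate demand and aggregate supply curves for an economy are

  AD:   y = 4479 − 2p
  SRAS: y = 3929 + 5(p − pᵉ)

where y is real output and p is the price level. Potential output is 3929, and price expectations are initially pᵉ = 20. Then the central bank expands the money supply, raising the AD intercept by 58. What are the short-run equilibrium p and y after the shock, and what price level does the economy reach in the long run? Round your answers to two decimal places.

Short run: p = 101.14, y = 4334.71. Long run: p = 304.00.

AD shifts right: new AD is y = 4537 − 2p. With pᵉ = 20, SRAS is y = 3829 + 5p.
Short run: 4537 − 2p = 3829 + 5p gives 708 = 7p, so p = 101.14 and y = 4537 − 2p = 4334.71.
y = 4334.71 is above potential 3929; expectations adjust and SRAS shifts left until y = 3929.
Long run: on the new AD curve, 3929 = 4537 − 2p gives p = 304.00.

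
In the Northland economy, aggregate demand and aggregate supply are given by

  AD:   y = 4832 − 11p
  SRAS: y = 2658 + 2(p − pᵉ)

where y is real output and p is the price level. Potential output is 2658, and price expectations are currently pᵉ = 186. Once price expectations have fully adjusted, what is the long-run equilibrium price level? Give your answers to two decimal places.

Short run: with pᵉ = 186, SRAS is y = 2286 + 2p. Setting AD = SRAS gives 2546 = 13p, so p = 195.85 and y = 4832 − 11p = 2677.69.
Output 2677.69 is above potential 2658, so over time expected prices rise and SRAS shifts left until y returns to 2658.
Long run: y = 2658 on the AD curve gives 2658 = 4832 − 11p, so p = 197.64.

Long-run p = 197.64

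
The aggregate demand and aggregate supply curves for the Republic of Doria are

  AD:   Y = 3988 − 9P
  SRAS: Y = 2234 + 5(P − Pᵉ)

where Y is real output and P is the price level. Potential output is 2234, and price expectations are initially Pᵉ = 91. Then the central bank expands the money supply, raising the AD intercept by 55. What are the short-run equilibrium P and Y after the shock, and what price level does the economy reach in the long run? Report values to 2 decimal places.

Short run: P = 161.71, Y = 2587.57. Long run: P = 201.00.

AD shifts right: new AD is Y = 4043 − 9P. With Pᵉ = 91, SRAS is Y = 1779 + 5P.
Short run: 4043 − 9P = 1779 + 5P gives 2264 = 14P, so P = 161.71 and Y = 4043 − 9P = 2587.57.
Y = 2587.57 is above potential 2234; expectations adjust and SRAS shifts left until Y = 2234.
Long run: on the new AD curve, 2234 = 4043 − 9P gives P = 201.00.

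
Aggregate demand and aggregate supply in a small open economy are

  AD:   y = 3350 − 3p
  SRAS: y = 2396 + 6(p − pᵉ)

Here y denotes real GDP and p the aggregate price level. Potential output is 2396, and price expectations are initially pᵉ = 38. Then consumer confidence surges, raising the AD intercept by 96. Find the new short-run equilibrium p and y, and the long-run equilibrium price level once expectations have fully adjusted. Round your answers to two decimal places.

AD shifts right: new AD is y = 3446 − 3p. With pᵉ = 38, SRAS is y = 2168 + 6p.
Short run: 3446 − 3p = 2168 + 6p gives 1278 = 9p, so p = 142.00 and y = 3446 − 3p = 3020.00.
y = 3020.00 is above potential 2396; expectations adjust and SRAS shifts left until y = 2396.
Long run: on the new AD curve, 2396 = 3446 − 3p gives p = 350.00.

Short run: p = 142.00, y = 3020.00. Long run: p = 350.00.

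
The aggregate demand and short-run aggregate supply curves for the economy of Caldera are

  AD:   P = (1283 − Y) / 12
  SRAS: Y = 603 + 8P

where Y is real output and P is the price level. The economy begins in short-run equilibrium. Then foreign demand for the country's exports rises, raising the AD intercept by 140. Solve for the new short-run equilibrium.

This is a positive demand shock: AD shifts right.
New AD: Y = 1423 − 12P.
Set AD = SRAS: 1423 − 12P = 603 + 8P, so 820 = 20P and P = 41.
Y = 1423 − 12·41 = 931.

P = 41, Y = 931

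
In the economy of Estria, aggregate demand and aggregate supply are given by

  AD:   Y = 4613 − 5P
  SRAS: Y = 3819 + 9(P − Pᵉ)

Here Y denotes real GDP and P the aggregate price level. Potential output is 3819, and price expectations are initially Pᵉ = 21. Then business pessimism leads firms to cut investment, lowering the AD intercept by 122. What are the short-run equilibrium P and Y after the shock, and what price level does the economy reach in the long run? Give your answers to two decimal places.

Short run: P = 61.50, Y = 4183.50. Long run: P = 134.40.

AD shifts left: new AD is Y = 4491 − 5P. With Pᵉ = 21, SRAS is Y = 3630 + 9P.
Short run: 4491 − 5P = 3630 + 9P gives 861 = 14P, so P = 61.50 and Y = 4491 − 5P = 4183.50.
Y = 4183.50 is above potential 3819; expectations adjust and SRAS shifts left until Y = 3819.
Long run: on the new AD curve, 3819 = 4491 − 5P gives P = 134.40.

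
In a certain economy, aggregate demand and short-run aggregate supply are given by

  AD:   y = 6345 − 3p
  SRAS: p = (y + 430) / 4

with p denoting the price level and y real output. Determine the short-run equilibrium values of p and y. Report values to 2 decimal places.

Rearrange SRAS to y = 4p − 430.
Set AD = SRAS: 6345 − 3p = 4p − 430, so 6775 = 7p and p = 967.86.
Substituting into AD, y = 6345 − 3p = 3441.43.

p = 967.86, y = 3441.43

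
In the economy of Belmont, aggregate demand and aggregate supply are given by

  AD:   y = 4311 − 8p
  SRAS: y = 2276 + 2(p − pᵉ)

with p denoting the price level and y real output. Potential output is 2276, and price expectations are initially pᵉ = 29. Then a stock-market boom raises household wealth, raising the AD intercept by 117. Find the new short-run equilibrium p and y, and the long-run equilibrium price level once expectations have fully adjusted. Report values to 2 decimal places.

Short run: p = 221.00, y = 2660.00. Long run: p = 269.00.

AD shifts right: new AD is y = 4428 − 8p. With pᵉ = 29, SRAS is y = 2218 + 2p.
Short run: 4428 − 8p = 2218 + 2p gives 2210 = 10p, so p = 221.00 and y = 4428 − 8p = 2660.00.
y = 2660.00 is above potential 2276; expectations adjust and SRAS shifts left until y = 2276.
Long run: on the new AD curve, 2276 = 4428 − 8p gives p = 269.00.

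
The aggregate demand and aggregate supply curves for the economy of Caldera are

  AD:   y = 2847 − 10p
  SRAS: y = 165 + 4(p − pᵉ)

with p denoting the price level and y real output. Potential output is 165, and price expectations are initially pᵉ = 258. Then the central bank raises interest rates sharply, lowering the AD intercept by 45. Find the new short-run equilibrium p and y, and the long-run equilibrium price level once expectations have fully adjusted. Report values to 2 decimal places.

AD shifts left: new AD is y = 2802 − 10p. With pᵉ = 258, SRAS is y = 4p − 867.
Short run: 2802 − 10p = 4p − 867 gives 3669 = 14p, so p = 262.07 and y = 2802 − 10p = 181.29.
y = 181.29 is above potential 165; expectations adjust and SRAS shifts left until y = 165.
Long run: on the new AD curve, 165 = 2802 − 10p gives p = 263.70.

Short run: p = 262.07, y = 181.29. Long run: p = 263.70.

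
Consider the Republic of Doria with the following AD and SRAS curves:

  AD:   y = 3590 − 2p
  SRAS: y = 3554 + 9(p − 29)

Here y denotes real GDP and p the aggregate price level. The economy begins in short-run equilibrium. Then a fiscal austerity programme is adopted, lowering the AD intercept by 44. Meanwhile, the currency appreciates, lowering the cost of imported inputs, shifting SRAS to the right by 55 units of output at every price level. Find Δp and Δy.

Δp = -9, Δy = -26

After both shocks: AD is y = 3546 − 2p and SRAS is y = 3348 + 9p.
Setting them equal: 198 = 11p, so p = 18.
y = 3546 − 2·18 = 3510.
Initially p = 27, y = 3536, so Δp = -9 and Δy = -26.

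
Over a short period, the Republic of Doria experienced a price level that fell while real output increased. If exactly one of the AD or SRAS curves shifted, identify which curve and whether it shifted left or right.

SRAS shifted right

P fell and Y rose. An AD shift moves P and Y in the same direction; an SRAS shift moves them in opposite directions.
Here P and Y moved in opposite directions, so the SRAS curve shifted.
Since Y rose, SRAS shifted right.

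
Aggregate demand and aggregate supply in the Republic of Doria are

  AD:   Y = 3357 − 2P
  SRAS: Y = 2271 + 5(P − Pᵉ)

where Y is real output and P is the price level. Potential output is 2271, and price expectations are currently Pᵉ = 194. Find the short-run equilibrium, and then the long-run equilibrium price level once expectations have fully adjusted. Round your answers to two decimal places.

Short run: with Pᵉ = 194, SRAS is Y = 1301 + 5P. Setting AD = SRAS gives 2056 = 7P, so P = 293.71 and Y = 3357 − 2P = 2769.57.
Output 2769.57 is above potential 2271, so over time expected prices rise and SRAS shifts left until Y returns to 2271.
Long run: Y = 2271 on the AD curve gives 2271 = 3357 − 2P, so P = 543.00.

Short run: P = 293.71, Y = 2769.57. Long run: P = 543.00.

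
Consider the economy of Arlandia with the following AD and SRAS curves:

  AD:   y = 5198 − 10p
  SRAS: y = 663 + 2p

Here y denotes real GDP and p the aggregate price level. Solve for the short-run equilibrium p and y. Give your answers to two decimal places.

p = 377.92, y = 1418.83

Set AD = SRAS: 5198 − 10p = 663 + 2p, so 4535 = 12p and p = 377.92.
Substituting into AD, y = 5198 − 10p = 1418.83.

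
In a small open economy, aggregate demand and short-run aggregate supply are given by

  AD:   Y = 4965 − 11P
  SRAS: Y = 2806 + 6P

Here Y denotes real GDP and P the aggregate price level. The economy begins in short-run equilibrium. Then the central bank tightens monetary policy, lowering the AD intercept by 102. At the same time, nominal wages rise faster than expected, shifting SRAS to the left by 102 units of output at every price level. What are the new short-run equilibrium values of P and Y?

After both shocks: AD is Y = 4863 − 11P and SRAS is Y = 2704 + 6P.
Setting them equal: 2159 = 17P, so P = 127.
Y = 4863 − 11·127 = 3466.

P = 127, Y = 3466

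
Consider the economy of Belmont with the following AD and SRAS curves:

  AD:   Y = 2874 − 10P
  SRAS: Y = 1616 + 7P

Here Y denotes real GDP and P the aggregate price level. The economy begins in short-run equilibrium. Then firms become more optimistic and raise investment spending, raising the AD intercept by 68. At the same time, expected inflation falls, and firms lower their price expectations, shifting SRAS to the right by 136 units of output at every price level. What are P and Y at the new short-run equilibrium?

P = 70, Y = 2242

After both shocks: AD is Y = 2942 − 10P and SRAS is Y = 1752 + 7P.
Setting them equal: 1190 = 17P, so P = 70.
Y = 2942 − 10·70 = 2242.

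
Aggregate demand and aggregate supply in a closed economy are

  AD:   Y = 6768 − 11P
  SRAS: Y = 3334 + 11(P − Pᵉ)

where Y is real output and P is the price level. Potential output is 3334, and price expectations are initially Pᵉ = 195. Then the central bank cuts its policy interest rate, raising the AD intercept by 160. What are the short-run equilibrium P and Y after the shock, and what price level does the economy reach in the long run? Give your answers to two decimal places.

AD shifts right: new AD is Y = 6928 − 11P. With Pᵉ = 195, SRAS is Y = 1189 + 11P.
Short run: 6928 − 11P = 1189 + 11P gives 5739 = 22P, so P = 260.86 and Y = 6928 − 11P = 4058.50.
Y = 4058.50 is above potential 3334; expectations adjust and SRAS shifts left until Y = 3334.
Long run: on the new AD curve, 3334 = 6928 − 11P gives P = 326.73.

Short run: P = 260.86, Y = 4058.50. Long run: P = 326.73.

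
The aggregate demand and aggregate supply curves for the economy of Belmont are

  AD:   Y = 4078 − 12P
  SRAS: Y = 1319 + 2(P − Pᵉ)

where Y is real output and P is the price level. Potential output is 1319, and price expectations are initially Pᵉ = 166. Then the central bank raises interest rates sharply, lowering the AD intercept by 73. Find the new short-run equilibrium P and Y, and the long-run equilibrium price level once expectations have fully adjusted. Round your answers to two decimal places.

Short run: P = 215.57, Y = 1418.14. Long run: P = 223.83.

AD shifts left: new AD is Y = 4005 − 12P. With Pᵉ = 166, SRAS is Y = 987 + 2P.
Short run: 4005 − 12P = 987 + 2P gives 3018 = 14P, so P = 215.57 and Y = 4005 − 12P = 1418.14.
Y = 1418.14 is above potential 1319; expectations adjust and SRAS shifts left until Y = 1319.
Long run: on the new AD curve, 1319 = 4005 − 12P gives P = 223.83.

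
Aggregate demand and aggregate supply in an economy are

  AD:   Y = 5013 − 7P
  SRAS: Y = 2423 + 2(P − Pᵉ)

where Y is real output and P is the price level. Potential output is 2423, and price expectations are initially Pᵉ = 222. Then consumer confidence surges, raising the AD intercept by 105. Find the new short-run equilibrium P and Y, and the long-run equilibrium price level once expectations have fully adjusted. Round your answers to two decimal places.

AD shifts right: new AD is Y = 5118 − 7P. With Pᵉ = 222, SRAS is Y = 1979 + 2P.
Short run: 5118 − 7P = 1979 + 2P gives 3139 = 9P, so P = 348.78 and Y = 5118 − 7P = 2676.56.
Y = 2676.56 is above potential 2423; expectations adjust and SRAS shifts left until Y = 2423.
Long run: on the new AD curve, 2423 = 5118 − 7P gives P = 385.00.

Short run: P = 348.78, Y = 2676.56. Long run: P = 385.00.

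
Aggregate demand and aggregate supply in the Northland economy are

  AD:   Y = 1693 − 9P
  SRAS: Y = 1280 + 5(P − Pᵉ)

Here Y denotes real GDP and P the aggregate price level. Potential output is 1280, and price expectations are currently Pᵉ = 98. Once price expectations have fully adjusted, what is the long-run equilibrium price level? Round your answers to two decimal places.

Short run: with Pᵉ = 98, SRAS is Y = 790 + 5P. Setting AD = SRAS gives 903 = 14P, so P = 64.50 and Y = 1693 − 9P = 1112.50.
Output 1112.50 is below potential 1280, so over time expected prices fall and SRAS shifts right until Y returns to 1280.
Long run: Y = 1280 on the AD curve gives 1280 = 1693 − 9P, so P = 45.89.

Long-run P = 45.89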